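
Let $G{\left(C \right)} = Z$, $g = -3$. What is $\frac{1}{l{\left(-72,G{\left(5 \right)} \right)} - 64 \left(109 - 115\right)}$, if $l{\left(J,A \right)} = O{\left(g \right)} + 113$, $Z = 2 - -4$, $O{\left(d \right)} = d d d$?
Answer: $\frac{1}{470} \approx 0.0021277$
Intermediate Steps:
$O{\left(d \right)} = d^{3}$ ($O{\left(d \right)} = d^{2} d = d^{3}$)
$Z = 6$ ($Z = 2 + 4 = 6$)
$G{\left(C \right)} = 6$
$l{\left(J,A \right)} = 86$ ($l{\left(J,A \right)} = \left(-3\right)^{3} + 113 = -27 + 113 = 86$)
$\frac{1}{l{\left(-72,G{\left(5 \right)} \right)} - 64 \left(109 - 115\right)} = \frac{1}{86 - 64 \left(109 - 115\right)} = \frac{1}{86 - -384} = \frac{1}{86 + 384} = \frac{1}{470}$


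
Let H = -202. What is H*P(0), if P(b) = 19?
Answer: -3838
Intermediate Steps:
H*P(0) = -202*19 = -3838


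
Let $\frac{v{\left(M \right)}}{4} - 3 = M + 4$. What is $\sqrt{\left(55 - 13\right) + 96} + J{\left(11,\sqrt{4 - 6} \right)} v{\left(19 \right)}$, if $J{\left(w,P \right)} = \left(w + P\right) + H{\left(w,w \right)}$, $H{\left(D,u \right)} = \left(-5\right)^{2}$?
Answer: $3744 + \sqrt{138} + 104 i \sqrt{2} \approx 3755.7 + 147.08 i$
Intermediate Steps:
$H{\left(D,u \right)} = 25$
$v{\left(M \right)} = 28 + 4 M$ ($v{\left(M \right)} = 12 + 4 \left(M + 4\right) = 12 + 4 \left(4 + M\right) = 12 + \left(16 + 4 M\right) = 28 + 4 M$)
$J{\left(w,P \right)} = 25 + P + w$ ($J{\left(w,P \right)} = \left(w + P\right) + 25 = \left(P + w\right) + 25 = 25 + P + w$)
$\sqrt{\left(55 - 13\right) + 96} + J{\left(11,\sqrt{4 - 6} \right)} v{\left(19 \right)} = \sqrt{\left(55 - 13\right) + 96} + \left(25 + \sqrt{4 - 6} + 11\right) \left(28 + 4 \cdot 19\right) = \sqrt{42 + 96} + \left(25 + \sqrt{-2} + 11\right) \left(28 + 76\right) = \sqrt{138} + \left(25 + i \sqrt{2} + 11\right) 104 = \sqrt{138} + \left(36 + i \sqrt{2}\right) 104 = \sqrt{138} + \left(3744 + 104 i \sqrt{2}\right) = 3744 + \sqrt{138} + 104 i \sqrt{2}$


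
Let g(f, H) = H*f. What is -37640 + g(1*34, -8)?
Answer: -37912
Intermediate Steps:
-37640 + g(1*34, -8) = -37640 - 8*34 = -37640 - 272 = -37912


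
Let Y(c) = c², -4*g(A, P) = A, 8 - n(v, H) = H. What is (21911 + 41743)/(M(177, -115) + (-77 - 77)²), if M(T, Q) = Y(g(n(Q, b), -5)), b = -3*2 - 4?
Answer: 254616/94945 ≈ 2.6817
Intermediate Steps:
b = -10 (b = -6 - 4 = -10)
n(v, H) = 8 - H
g(A, P) = -A/4
M(T, Q) = 81/4 (M(T, Q) = (-(8 - 1*(-10))/4)² = (-(8 + 10)/4)² = (-¼*18)² = (-9/2)² = 81/4)
(21911 + 41743)/(M(177, -115) + (-77 - 77)²) = (21911 + 41743)/(81/4 + (-77 - 77)²) = 63654/(81/4 + (-154)²) = 63654/(81/4 + 23716) = 63654/(94945/4) = 63654*(4/94945) = 254616/94945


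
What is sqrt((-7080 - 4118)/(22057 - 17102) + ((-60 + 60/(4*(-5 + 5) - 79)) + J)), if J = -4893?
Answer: I*sqrt(759406833574015)/391445 ≈ 70.399*I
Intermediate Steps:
sqrt((-7080 - 4118)/(22057 - 17102) + ((-60 + 60/(4*(-5 + 5) - 79)) + J)) = sqrt((-7080 - 4118)/(22057 - 17102) + ((-60 + 60/(4*(-5 + 5) - 79)) - 4893)) = sqrt(-11198/4955 + ((-60 + 60/(4*0 - 79)) - 4893)) = sqrt(-11198*1/4955 + ((-60 + 60/(0 - 79)) - 4893)) = sqrt(-11198/4955 + ((-60 + 60/(-79)) - 4893)) = sqrt(-11198/4955 + ((-60 + 60*(-1/79)) - 4893)) = sqrt(-11198/4955 + ((-60 - 60/79) - 4893)) = sqrt(-11198/4955 + (-4800/79 - 4893)) = sqrt(-11198/4955 - 391347/79) = sqrt(-1940009027/391445) = I*sqrt(759406833574015)/391445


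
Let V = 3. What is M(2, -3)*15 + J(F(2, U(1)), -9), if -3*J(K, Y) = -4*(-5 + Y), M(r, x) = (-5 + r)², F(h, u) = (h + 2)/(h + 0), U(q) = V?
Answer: 349/3 ≈ 116.33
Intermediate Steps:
U(q) = 3
F(h, u) = (2 + h)/h
J(K, Y) = -20/3 + 4*Y/3 (J(K, Y) = -(-4)*(-5 + Y)/3 = -(20 - 4*Y)/3 = -20/3 + 4*Y/3)
M(2, -3)*15 + J(F(2, U(1)), -9) = (-5 + 2)²*15 + (-20/3 + (4/3)*(-9)) = (-3)²*15 + (-20/3 - 12) = 9*15 - 56/3 = 135 - 56/3 = 349/3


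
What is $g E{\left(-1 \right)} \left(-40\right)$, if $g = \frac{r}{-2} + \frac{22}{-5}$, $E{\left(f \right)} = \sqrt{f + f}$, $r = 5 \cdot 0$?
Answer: $176 i \sqrt{2} \approx 248.9 i$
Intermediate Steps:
$r = 0$
$E{\left(f \right)} = \sqrt{2} \sqrt{f}$ ($E{\left(f \right)} = \sqrt{2 f} = \sqrt{2} \sqrt{f}$)
$g = - \frac{22}{5}$ ($g = \frac{0}{-2} + \frac{22}{-5} = 0 \left(- \frac{1}{2}\right) + 22 \left(- \frac{1}{5}\right) = 0 - \frac{22}{5} = - \frac{22}{5} \approx -4.4$)
$g E{\left(-1 \right)} \left(-40\right) = - \frac{22 \sqrt{2} \sqrt{-1}}{5} \left(-40\right) = - \frac{22 \sqrt{2} i}{5} \left(-40\right) = - \frac{22 i \sqrt{2}}{5} \left(-40\right) = 176 i \sqrt{2}$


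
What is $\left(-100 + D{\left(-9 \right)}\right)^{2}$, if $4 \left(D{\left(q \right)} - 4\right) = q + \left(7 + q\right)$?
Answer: $\frac{156025}{16} \approx 9751.6$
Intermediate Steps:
$D{\left(q \right)} = \frac{23}{4} + \frac{q}{2}$ ($D{\left(q \right)} = 4 + \frac{q + \left(7 + q\right)}{4} = 4 + \frac{7 + 2 q}{4} = 4 + \left(\frac{7}{4} + \frac{q}{2}\right) = \frac{23}{4} + \frac{q}{2}$)
$\left(-100 + D{\left(-9 \right)}\right)^{2} = \left(-100 + \left(\frac{23}{4} + \frac{1}{2} \left(-9\right)\right)\right)^{2} = \left(-100 + \left(\frac{23}{4} - \frac{9}{2}\right)\right)^{2} = \left(-100 + \frac{5}{4}\right)^{2} = \left(- \frac{395}{4}\right)^{2} = \frac{156025}{16}$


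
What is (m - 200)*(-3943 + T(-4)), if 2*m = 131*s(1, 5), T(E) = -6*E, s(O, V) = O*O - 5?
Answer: 1810578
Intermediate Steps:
s(O, V) = -5 + O² (s(O, V) = O² - 5 = -5 + O²)
m = -262 (m = (131*(-5 + 1²))/2 = (131*(-5 + 1))/2 = (131*(-4))/2 = (½)*(-524) = -262)
(m - 200)*(-3943 + T(-4)) = (-262 - 200)*(-3943 - 6*(-4)) = -462*(-3943 + 24) = -462*(-3919) = 1810578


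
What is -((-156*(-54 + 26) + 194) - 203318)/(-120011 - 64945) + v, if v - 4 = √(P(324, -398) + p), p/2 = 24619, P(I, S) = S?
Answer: 45089/15413 + 2*√12210 ≈ 223.92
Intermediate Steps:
p = 49238 (p = 2*24619 = 49238)
v = 4 + 2*√12210 (v = 4 + √(-398 + 49238) = 4 + √48840 = 4 + 2*√12210 ≈ 225.00)
-((-156*(-54 + 26) + 194) - 203318)/(-120011 - 64945) + v = -((-156*(-54 + 26) + 194) - 203318)/(-120011 - 64945) + (4 + 2*√12210) = -((-156*(-28) + 194) - 203318)/(-184956) + (4 + 2*√12210) = -((4368 + 194) - 203318)*(-1)/184956 + (4 + 2*√12210) = -(4562 - 203318)*(-1)/184956 + (4 + 2*√12210) = -(-198756)*(-1)/184956 + (4 + 2*√12210) = -1*16563/15413 + (4 + 2*√12210) = -16563/15413 + (4 + 2*√12210) = 45089/15413 + 2*√12210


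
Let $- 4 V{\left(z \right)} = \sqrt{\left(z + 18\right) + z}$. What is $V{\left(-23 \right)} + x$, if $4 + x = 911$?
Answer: $907 - \frac{i \sqrt{7}}{2} \approx 907.0 - 1.3229 i$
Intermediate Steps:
$x = 907$ ($x = -4 + 911 = 907$)
$V{\left(z \right)} = - \frac{\sqrt{18 + 2 z}}{4}$ ($V{\left(z \right)} = - \frac{\sqrt{\left(z + 18\right) + z}}{4} = - \frac{\sqrt{\left(18 + z\right) + z}}{4} = - \frac{\sqrt{18 + 2 z}}{4}$)
$V{\left(-23 \right)} + x = - \frac{\sqrt{18 + 2 \left(-23\right)}}{4} + 907 = - \frac{\sqrt{18 - 46}}{4} + 907 = - \frac{\sqrt{-28}}{4} + 907 = - \frac{2 i \sqrt{7}}{4} + 907 = - \frac{i \sqrt{7}}{2} + 907 = 907 - \frac{i \sqrt{7}}{2}$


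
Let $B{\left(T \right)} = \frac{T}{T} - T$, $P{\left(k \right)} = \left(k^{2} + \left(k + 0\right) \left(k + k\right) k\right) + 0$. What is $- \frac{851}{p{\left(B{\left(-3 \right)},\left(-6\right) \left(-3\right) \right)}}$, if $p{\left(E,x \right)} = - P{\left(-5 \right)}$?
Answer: $- \frac{851}{225} \approx -3.7822$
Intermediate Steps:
$P{\left(k \right)} = k^{2} + 2 k^{3}$ ($P{\left(k \right)} = \left(k^{2} + k 2 k k\right) + 0 = \left(k^{2} + 2 k^{2} k\right) + 0 = \left(k^{2} + 2 k^{3}\right) + 0 = k^{2} + 2 k^{3}$)
$B{\left(T \right)} = 1 - T$
$p{\left(E,x \right)} = 225$ ($p{\left(E,x \right)} = - \left(-5\right)^{2} \left(1 + 2 \left(-5\right)\right) = - 25 \left(1 - 10\right) = - 25 \left(-9\right) = \left(-1\right) \left(-225\right) = 225$)
$- \frac{851}{p{\left(B{\left(-3 \right)},\left(-6\right) \left(-3\right) \right)}} = - \frac{851}{225}$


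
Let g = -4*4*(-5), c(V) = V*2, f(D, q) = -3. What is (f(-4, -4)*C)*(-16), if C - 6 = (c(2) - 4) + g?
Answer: 4128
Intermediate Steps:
c(V) = 2*V
g = 80 (g = -16*(-5) = 80)
C = 86 (C = 6 + ((2*2 - 4) + 80) = 6 + ((4 - 4) + 80) = 6 + (0 + 80) = 6 + 80 = 86)
(f(-4, -4)*C)*(-16) = -3*86*(-16) = -258*(-16) = 4128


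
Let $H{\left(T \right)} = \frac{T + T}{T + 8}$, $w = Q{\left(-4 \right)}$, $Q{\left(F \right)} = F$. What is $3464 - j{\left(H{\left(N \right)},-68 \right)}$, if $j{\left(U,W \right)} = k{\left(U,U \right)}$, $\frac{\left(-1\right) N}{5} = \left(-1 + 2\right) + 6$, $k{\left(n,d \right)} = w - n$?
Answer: $\frac{93706}{27} \approx 3470.6$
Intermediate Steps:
$w = -4$
$k{\left(n,d \right)} = -4 - n$
$N = -35$ ($N = - 5 \left(\left(-1 + 2\right) + 6\right) = - 5 \left(1 + 6\right) = \left(-5\right) 7 = -35$)
$H{\left(T \right)} = \frac{2 T}{8 + T}$
$j{\left(U,W \right)} = -4 - U$
$3464 - j{\left(H{\left(N \right)},-68 \right)} = 3464 - \left(-4 - 2 \left(-35\right) \frac{1}{8 - 35}\right) = 3464 - \left(-4 - 2 \left(-35\right) \frac{1}{-27}\right) = 3464 - \left(-4 - 2 \left(-35\right) \left(- \frac{1}{27}\right)\right) = 3464 - \left(-4 - \frac{70}{27}\right) = 3464 - - \frac{178}{27} = 3464 + \frac{178}{27} = \frac{93706}{27}$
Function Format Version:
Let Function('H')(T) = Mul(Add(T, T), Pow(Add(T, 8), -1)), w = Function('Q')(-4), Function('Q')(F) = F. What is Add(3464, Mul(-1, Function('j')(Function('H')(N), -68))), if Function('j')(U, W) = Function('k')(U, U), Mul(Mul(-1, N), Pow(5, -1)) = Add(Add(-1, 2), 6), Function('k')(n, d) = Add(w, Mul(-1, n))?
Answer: Rational(93706, 27) ≈ 3470.6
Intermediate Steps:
w = -4
Function('k')(n, d) = Add(-4, Mul(-1, n))
N = -35 (N = Mul(-5, Add(Add(-1, 2), 6)) = Mul(-5, Add(1, 6)) = Mul(-5, 7) = -35)
Function('H')(T) = Mul(2, T, Pow(Add(8, T), -1)) (Function('H')(T) = Mul(Mul(2, T), Pow(Add(8, T), -1)) = Mul(2, T, Pow(Add(8, T), -1)))
Function('j')(U, W) = Add(-4, Mul(-1, U))
Add(3464, Mul(-1, Function('j')(Function('H')(N), -68))) = Add(3464, Mul(-1, Add(-4, Mul(-1, Mul(2, -35, Pow(Add(8, -35), -1)))))) = Add(3464, Mul(-1, Add(-4, Mul(-1, Mul(2, -35, Pow(-27, -1)))))) = Add(3464, Mul(-1, Add(-4, Mul(-1, Mul(2, -35, Rational(-1, 27)))))) = Add(3464, Mul(-1, Add(-4, Mul(-1, Rational(70, 27))))) = Add(3464, Mul(-1, Add(-4, Rational(-70, 27)))) = Add(3464, Mul(-1, Rational(-178, 27))) = Add(3464, Rational(178, 27)) = Rational(93706, 27)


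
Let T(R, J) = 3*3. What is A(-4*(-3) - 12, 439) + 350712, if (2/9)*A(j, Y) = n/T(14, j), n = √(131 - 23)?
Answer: 350712 + 3*√3 ≈ 3.5072e+5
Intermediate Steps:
T(R, J) = 9
n = 6*√3 (n = √108 = 6*√3 ≈ 10.392)
A(j, Y) = 3*√3 (A(j, Y) = 9*((6*√3)/9)/2 = 9*((6*√3)*(⅑))/2 = 9*(2*√3/3)/2 = 3*√3)
A(-4*(-3) - 12, 439) + 350712 = 3*√3 + 350712 = 350712 + 3*√3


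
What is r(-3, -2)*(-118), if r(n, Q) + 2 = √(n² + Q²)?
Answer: 236 - 118*√13 ≈ -189.46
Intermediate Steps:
r(n, Q) = -2 + √(Q² + n²) (r(n, Q) = -2 + √(n² + Q²) = -2 + √(Q² + n²))
r(-3, -2)*(-118) = (-2 + √((-2)² + (-3)²))*(-118) = (-2 + √(4 + 9))*(-118) = (-2 + √13)*(-118) = 236 - 118*√13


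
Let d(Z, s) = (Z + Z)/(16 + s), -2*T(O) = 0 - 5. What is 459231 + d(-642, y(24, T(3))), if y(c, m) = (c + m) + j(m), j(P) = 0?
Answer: 39032067/85 ≈ 4.5920e+5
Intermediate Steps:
T(O) = 5/2 (T(O) = -(0 - 5)/2 = -1/2*(-5) = 5/2)
y(c, m) = c + m (y(c, m) = (c + m) + 0 = c + m)
d(Z, s) = 2*Z/(16 + s) (d(Z, s) = (2*Z)/(16 + s) = 2*Z/(16 + s))
459231 + d(-642, y(24, T(3))) = 459231 + 2*(-642)/(16 + (24 + 5/2)) = 459231 + 2*(-642)/(16 + 53/2) = 459231 + 2*(-642)/(85/2) = 459231 + 2*(-642)*(2/85) = 459231 - 2568/85 = 39032067/85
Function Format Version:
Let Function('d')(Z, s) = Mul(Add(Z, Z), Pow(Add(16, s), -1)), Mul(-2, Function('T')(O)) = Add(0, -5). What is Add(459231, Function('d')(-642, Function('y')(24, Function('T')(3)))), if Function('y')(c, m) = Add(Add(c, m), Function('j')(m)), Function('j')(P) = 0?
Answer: Rational(39032067, 85) ≈ 4.5920e+5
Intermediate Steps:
Function('T')(O) = Rational(5, 2) (Function('T')(O) = Mul(Rational(-1, 2), Add(0, -5)) = Mul(Rational(-1, 2), -5) = Rational(5, 2))
Function('y')(c, m) = Add(c, m) (Function('y')(c, m) = Add(Add(c, m), 0) = Add(c, m))
Function('d')(Z, s) = Mul(2, Z, Pow(Add(16, s), -1)) (Function('d')(Z, s) = Mul(Mul(2, Z), Pow(Add(16, s), -1)) = Mul(2, Z, Pow(Add(16, s), -1)))
Add(459231, Function('d')(-642, Function('y')(24, Function('T')(3)))) = Add(459231, Mul(2, -642, Pow(Add(16, Add(24, Rational(5, 2))), -1))) = Add(459231, Mul(2, -642, Pow(Add(16, Rational(53, 2)), -1))) = Add(459231, Mul(2, -642, Pow(Rational(85, 2), -1))) = Add(459231, Mul(2, -642, Rational(2, 85))) = Add(459231, Rational(-2568, 85)) = Rational(39032067, 85)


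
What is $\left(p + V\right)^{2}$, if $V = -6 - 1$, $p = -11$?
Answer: $324$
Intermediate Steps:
$V = -7$ ($V = -6 - 1 = -7$)
$\left(p + V\right)^{2} = \left(-11 - 7\right)^{2} = \left(-18\right)^{2} = 324$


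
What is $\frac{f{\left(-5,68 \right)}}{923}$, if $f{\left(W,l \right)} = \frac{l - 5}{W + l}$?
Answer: $\frac{1}{923} \approx 0.0010834$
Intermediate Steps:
$f{\left(W,l \right)} = \frac{-5 + l}{W + l}$
$\frac{f{\left(-5,68 \right)}}{923} = \frac{\frac{1}{-5 + 68} \left(-5 + 68\right)}{923} = \frac{1}{63} \cdot 63 \cdot \frac{1}{923} = 1 \cdot \frac{1}{923} = \frac{1}{923}$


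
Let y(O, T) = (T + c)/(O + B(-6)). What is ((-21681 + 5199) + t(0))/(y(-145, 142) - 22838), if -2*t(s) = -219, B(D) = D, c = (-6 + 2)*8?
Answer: 4944495/6897296 ≈ 0.71687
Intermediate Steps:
c = -32 (c = -4*8 = -32)
t(s) = 219/2 (t(s) = -½*(-219) = 219/2)
y(O, T) = (-32 + T)/(-6 + O) (y(O, T) = (T - 32)/(O - 6) = (-32 + T)/(-6 + O))
((-21681 + 5199) + t(0))/(y(-145, 142) - 22838) = ((-21681 + 5199) + 219/2)/((-32 + 142)/(-6 - 145) - 22838) = (-16482 + 219/2)/(110/(-151) - 22838) = -32745/(2*(-1/151*110 - 22838)) = -32745/(2*(-110/151 - 22838)) = -32745/(2*(-3448648/151)) = -32745/2*(-151/3448648) = 4944495/6897296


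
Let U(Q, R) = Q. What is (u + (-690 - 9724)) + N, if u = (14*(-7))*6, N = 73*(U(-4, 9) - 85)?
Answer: -17499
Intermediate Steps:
N = -6497 (N = 73*(-4 - 85) = 73*(-89) = -6497)
u = -588 (u = -98*6 = -588)
(u + (-690 - 9724)) + N = (-588 + (-690 - 9724)) - 6497 = (-588 - 10414) - 6497 = -11002 - 6497 = -17499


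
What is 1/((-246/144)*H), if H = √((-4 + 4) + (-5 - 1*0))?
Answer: 24*I*√5/205 ≈ 0.26178*I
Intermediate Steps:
H = I*√5 (H = √(0 + (-5 + 0)) = √(0 - 5) = √(-5) = I*√5 ≈ 2.2361*I)
1/((-246/144)*H) = 1/((-246/144)*(I*√5)) = 1/((-246*1/144)*(I*√5)) = 1/(-41*I*√5/24) = 24*I*√5/205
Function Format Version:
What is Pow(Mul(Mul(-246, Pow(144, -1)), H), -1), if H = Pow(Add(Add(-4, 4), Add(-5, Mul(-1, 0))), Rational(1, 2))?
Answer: Mul(Rational(24, 205), I, Pow(5, Rational(1, 2))) ≈ Mul(0.26178, I)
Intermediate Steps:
H = Mul(I, Pow(5, Rational(1, 2))) (H = Pow(Add(0, Add(-5, 0)), Rational(1, 2)) = Pow(Add(0, -5), Rational(1, 2)) = Pow(-5, Rational(1, 2)) = Mul(I, Pow(5, Rational(1, 2))) ≈ Mul(2.2361, I))
Pow(Mul(Mul(-246, Pow(144, -1)), H), -1) = Pow(Mul(Mul(-246, Pow(144, -1)), Mul(I, Pow(5, Rational(1, 2)))), -1) = Pow(Mul(Mul(-246, Rational(1, 144)), Mul(I, Pow(5, Rational(1, 2)))), -1) = Pow(Mul(Rational(-41, 24), Mul(I, Pow(5, Rational(1, 2)))), -1) = Pow(Mul(Rational(-41, 24), I, Pow(5, Rational(1, 2))), -1) = Mul(Rational(24, 205), I, Pow(5, Rational(1, 2)))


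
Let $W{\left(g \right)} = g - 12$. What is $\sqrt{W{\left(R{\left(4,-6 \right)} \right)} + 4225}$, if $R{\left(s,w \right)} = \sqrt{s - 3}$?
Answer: $7 \sqrt{86} \approx 64.915$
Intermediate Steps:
$R{\left(s,w \right)} = \sqrt{-3 + s}$
$W{\left(g \right)} = -12 + g$ ($W{\left(g \right)} = g - 12 = -12 + g$)
$\sqrt{W{\left(R{\left(4,-6 \right)} \right)} + 4225} = \sqrt{\left(-12 + \sqrt{-3 + 4}\right) + 4225} = \sqrt{\left(-12 + \sqrt{1}\right) + 4225} = \sqrt{\left(-12 + 1\right) + 4225} = \sqrt{-11 + 4225} = \sqrt{4214} = 7 \sqrt{86}$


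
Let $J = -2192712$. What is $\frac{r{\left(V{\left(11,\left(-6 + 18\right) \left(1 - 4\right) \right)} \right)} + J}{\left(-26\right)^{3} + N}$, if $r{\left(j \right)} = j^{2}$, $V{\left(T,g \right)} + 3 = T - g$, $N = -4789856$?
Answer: $\frac{39121}{85847} \approx 0.45571$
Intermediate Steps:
$V{\left(T,g \right)} = -3 + T - g$ ($V{\left(T,g \right)} = -3 + \left(T - g\right) = -3 + T - g$)
$\frac{r{\left(V{\left(11,\left(-6 + 18\right) \left(1 - 4\right) \right)} \right)} + J}{\left(-26\right)^{3} + N} = \frac{\left(-3 + 11 - \left(-6 + 18\right) \left(1 - 4\right)\right)^{2} - 2192712}{\left(-26\right)^{3} - 4789856} = \frac{\left(-3 + 11 - 12 \left(-3\right)\right)^{2} - 2192712}{-17576 - 4789856} = \frac{\left(-3 + 11 - -36\right)^{2} - 2192712}{-4807432} = \left(\left(-3 + 11 + 36\right)^{2} - 2192712\right) \left(- \frac{1}{4807432}\right) = \left(44^{2} - 2192712\right) \left(- \frac{1}{4807432}\right) = \left(1936 - 2192712\right) \left(- \frac{1}{4807432}\right) = \left(-2190776\right) \left(- \frac{1}{4807432}\right) = \frac{39121}{85847}$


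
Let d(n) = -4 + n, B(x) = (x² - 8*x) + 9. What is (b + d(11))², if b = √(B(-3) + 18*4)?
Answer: (7 + √114)² ≈ 312.48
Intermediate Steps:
B(x) = 9 + x² - 8*x
b = √114 (b = √((9 + (-3)² - 8*(-3)) + 18*4) = √((9 + 9 + 24) + 72) = √(42 + 72) = √114 ≈ 10.677)
(b + d(11))² = (√114 + (-4 + 11))² = (√114 + 7)² = (7 + √114)²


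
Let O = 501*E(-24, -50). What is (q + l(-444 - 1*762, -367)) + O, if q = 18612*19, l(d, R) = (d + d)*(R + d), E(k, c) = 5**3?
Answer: 4210329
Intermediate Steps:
E(k, c) = 125
l(d, R) = 2*d*(R + d) (l(d, R) = (2*d)*(R + d) = 2*d*(R + d))
q = 353628
O = 62625 (O = 501*125 = 62625)
(q + l(-444 - 1*762, -367)) + O = (353628 + 2*(-444 - 1*762)*(-367 + (-444 - 1*762))) + 62625 = (353628 + 2*(-444 - 762)*(-367 + (-444 - 762))) + 62625 = (353628 + 2*(-1206)*(-367 - 1206)) + 62625 = (353628 + 2*(-1206)*(-1573)) + 62625 = (353628 + 3794076) + 62625 = 4147704 + 62625 = 4210329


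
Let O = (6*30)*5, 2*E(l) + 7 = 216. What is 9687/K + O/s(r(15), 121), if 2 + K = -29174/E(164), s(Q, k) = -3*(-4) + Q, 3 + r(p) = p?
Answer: 89571/29383 ≈ 3.0484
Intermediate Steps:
r(p) = -3 + p
E(l) = 209/2 (E(l) = -7/2 + (½)*216 = -7/2 + 108 = 209/2)
s(Q, k) = 12 + Q
K = -58766/209 (K = -2 - 29174/209/2 = -2 - 29174*2/209 = -2 - 58348/209 = -58766/209 ≈ -281.18)
O = 900 (O = 180*5 = 900)
9687/K + O/s(r(15), 121) = 9687/(-58766/209) + 900/(12 + (-3 + 15)) = 9687*(-209/58766) + 900/(12 + 12) = -2024583/58766 + 900/24 = -2024583/58766 + 900*(1/24) = -2024583/58766 + 75/2 = 89571/29383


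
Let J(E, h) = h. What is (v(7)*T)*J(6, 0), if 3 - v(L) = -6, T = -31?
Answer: 0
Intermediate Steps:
v(L) = 9 (v(L) = 3 - 1*(-6) = 3 + 6 = 9)
(v(7)*T)*J(6, 0) = (9*(-31))*0 = -279*0 = 0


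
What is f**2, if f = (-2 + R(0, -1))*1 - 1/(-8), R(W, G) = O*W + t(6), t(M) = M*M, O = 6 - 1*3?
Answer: 74529/64 ≈ 1164.5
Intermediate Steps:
O = 3 (O = 6 - 3 = 3)
t(M) = M**2
R(W, G) = 36 + 3*W (R(W, G) = 3*W + 6**2 = 3*W + 36 = 36 + 3*W)
f = 273/8 (f = (-2 + (36 + 3*0))*1 - 1/(-8) = (-2 + (36 + 0))*1 - 1*(-1/8) = (-2 + 36)*1 + 1/8 = 34*1 + 1/8 = 34 + 1/8 = 273/8 ≈ 34.125)
f**2 = (273/8)**2 = 74529/64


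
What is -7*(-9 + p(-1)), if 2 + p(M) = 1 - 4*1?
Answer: 98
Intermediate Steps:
p(M) = -5 (p(M) = -2 + (1 - 4*1) = -2 + (1 - 4) = -2 - 3 = -5)
-7*(-9 + p(-1)) = -7*(-9 - 5) = -7*(-14) = -1*(-98) = 98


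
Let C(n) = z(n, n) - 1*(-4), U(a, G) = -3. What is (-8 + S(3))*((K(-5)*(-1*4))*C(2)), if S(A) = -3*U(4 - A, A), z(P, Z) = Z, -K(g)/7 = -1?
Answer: -168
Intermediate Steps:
K(g) = 7 (K(g) = -7*(-1) = 7)
C(n) = 4 + n (C(n) = n - 1*(-4) = n + 4 = 4 + n)
S(A) = 9 (S(A) = -3*(-3) = 9)
(-8 + S(3))*((K(-5)*(-1*4))*C(2)) = (-8 + 9)*((7*(-1*4))*(4 + 2)) = 1*((7*(-4))*6) = 1*(-28*6) = 1*(-168) = -168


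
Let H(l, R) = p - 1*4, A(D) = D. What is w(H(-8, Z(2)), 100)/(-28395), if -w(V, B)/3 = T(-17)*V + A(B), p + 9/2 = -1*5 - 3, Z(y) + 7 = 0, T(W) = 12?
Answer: -98/9465 ≈ -0.010354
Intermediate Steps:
Z(y) = -7 (Z(y) = -7 + 0 = -7)
p = -25/2 (p = -9/2 + (-1*5 - 3) = -9/2 + (-5 - 3) = -9/2 - 8 = -25/2 ≈ -12.500)
H(l, R) = -33/2 (H(l, R) = -25/2 - 1*4 = -25/2 - 4 = -33/2)
w(V, B) = -36*V - 3*B (w(V, B) = -3*(12*V + B) = -3*(B + 12*V) = -36*V - 3*B)
w(H(-8, Z(2)), 100)/(-28395) = (-36*(-33/2) - 3*100)/(-28395) = (594 - 300)*(-1/28395) = 294*(-1/28395) = -98/9465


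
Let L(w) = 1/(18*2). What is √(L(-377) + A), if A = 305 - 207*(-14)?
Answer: √115309/6 ≈ 56.595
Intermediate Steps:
L(w) = 1/36
A = 3203 (A = 305 + 2898 = 3203)
√(L(-377) + A) = √(1/36 + 3203) = √(115309/36) = √115309/6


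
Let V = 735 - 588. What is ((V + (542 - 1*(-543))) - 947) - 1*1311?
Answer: -1026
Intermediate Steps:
V = 147
((V + (542 - 1*(-543))) - 947) - 1*1311 = ((147 + (542 - 1*(-543))) - 947) - 1*1311 = ((147 + (542 + 543)) - 947) - 1311 = ((147 + 1085) - 947) - 1311 = (1232 - 947) - 1311 = 285 - 1311 = -1026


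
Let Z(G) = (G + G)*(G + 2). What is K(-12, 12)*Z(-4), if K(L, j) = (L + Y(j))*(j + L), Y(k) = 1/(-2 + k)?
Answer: 0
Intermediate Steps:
Z(G) = 2*G*(2 + G) (Z(G) = (2*G)*(2 + G) = 2*G*(2 + G))
K(L, j) = (L + j)*(L + 1/(-2 + j)) (K(L, j) = (L + 1/(-2 + j))*(j + L) = (L + 1/(-2 + j))*(L + j) = (L + j)*(L + 1/(-2 + j)))
K(-12, 12)*Z(-4) = ((-12 + 12 - 12*(-2 + 12)*(-12 + 12))/(-2 + 12))*(2*(-4)*(2 - 4)) = ((-12 + 12 - 12*10*0)/10)*(2*(-4)*(-2)) = ((-12 + 12 + 0)/10)*16 = ((1/10)*0)*16 = 0*16 = 0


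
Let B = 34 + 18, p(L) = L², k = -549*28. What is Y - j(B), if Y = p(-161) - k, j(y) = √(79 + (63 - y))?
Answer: 41293 - 3*√10 ≈ 41284.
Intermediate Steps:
k = -15372
B = 52
j(y) = √(142 - y)
Y = 41293 (Y = (-161)² - 1*(-15372) = 25921 + 15372 = 41293)
Y - j(B) = 41293 - √(142 - 1*52) = 41293 - √(142 - 52) = 41293 - √90 = 41293 - 3*√10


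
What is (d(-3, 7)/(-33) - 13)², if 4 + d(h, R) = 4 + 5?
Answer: 188356/1089 ≈ 172.96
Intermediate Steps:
d(h, R) = 5 (d(h, R) = -4 + (4 + 5) = -4 + 9 = 5)
(d(-3, 7)/(-33) - 13)² = (5/(-33) - 13)² = (5*(-1/33) - 13)² = (-5/33 - 13)² = (-434/33)² = 188356/1089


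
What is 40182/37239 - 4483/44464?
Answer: 539903337/551931632 ≈ 0.97821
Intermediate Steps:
40182/37239 - 4483/44464 = 40182*(1/37239) - 4483*1/44464 = 13394/12413 - 4483/44464 = 539903337/551931632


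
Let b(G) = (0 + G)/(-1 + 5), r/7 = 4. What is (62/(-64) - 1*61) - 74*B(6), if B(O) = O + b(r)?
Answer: -32767/32 ≈ -1024.0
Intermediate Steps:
r = 28 (r = 7*4 = 28)
b(G) = G/4
B(O) = 7 + O (B(O) = O + (1/4)*28 = O + 7 = 7 + O)
(62/(-64) - 1*61) - 74*B(6) = (62/(-64) - 1*61) - 74*(7 + 6) = (62*(-1/64) - 61) - 74*13 = (-31/32 - 61) - 962 = -1983/32 - 962 = -32767/32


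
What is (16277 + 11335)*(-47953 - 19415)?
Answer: -1860165216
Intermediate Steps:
(16277 + 11335)*(-47953 - 19415) = 27612*(-67368) = -1860165216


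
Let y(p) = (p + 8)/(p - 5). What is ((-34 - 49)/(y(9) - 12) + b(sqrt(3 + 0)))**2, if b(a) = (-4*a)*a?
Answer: 1600/961 ≈ 1.6649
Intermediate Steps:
y(p) = (8 + p)/(-5 + p)
b(a) = -4*a**2
((-34 - 49)/(y(9) - 12) + b(sqrt(3 + 0)))**2 = ((-34 - 49)/((8 + 9)/(-5 + 9) - 12) - 4*(sqrt(3 + 0))**2)**2 = (-83/(17/4 - 12) - 4*(sqrt(3))**2)**2 = (-83/((1/4)*17 - 12) - 4*3)**2 = (-83/(17/4 - 12) - 12)**2 = (-83/(-31/4) - 12)**2 = (-83*(-4/31) - 12)**2 = (332/31 - 12)**2 = (-40/31)**2 = 1600/961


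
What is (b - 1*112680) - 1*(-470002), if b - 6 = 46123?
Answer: 403451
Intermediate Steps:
b = 46129 (b = 6 + 46123 = 46129)
(b - 1*112680) - 1*(-470002) = (46129 - 1*112680) - 1*(-470002) = (46129 - 112680) + 470002 = -66551 + 470002 = 403451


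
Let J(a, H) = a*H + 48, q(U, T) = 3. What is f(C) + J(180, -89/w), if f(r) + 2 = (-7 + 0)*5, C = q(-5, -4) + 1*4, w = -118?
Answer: 8659/59 ≈ 146.76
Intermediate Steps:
C = 7 (C = 3 + 1*4 = 3 + 4 = 7)
J(a, H) = 48 + H*a (J(a, H) = H*a + 48 = 48 + H*a)
f(r) = -37 (f(r) = -2 + (-7 + 0)*5 = -2 - 7*5 = -2 - 35 = -37)
f(C) + J(180, -89/w) = -37 + (48 - 89/(-118)*180) = -37 + (48 - 89*(-1/118)*180) = -37 + (48 + (89/118)*180) = -37 + (48 + 8010/59) = -37 + 10842/59 = 8659/59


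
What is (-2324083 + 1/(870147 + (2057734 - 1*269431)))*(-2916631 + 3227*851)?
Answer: 175523826144373741/443075 ≈ 3.9615e+11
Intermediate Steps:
(-2324083 + 1/(870147 + (2057734 - 1*269431)))*(-2916631 + 3227*851) = (-2324083 + 1/(870147 + (2057734 - 269431)))*(-2916631 + 2746177) = (-2324083 + 1/(870147 + 1788303))*(-170454) = (-2324083 + 1/2658450)*(-170454) = -6178458451349/2658450*(-170454) = 175523826144373741/443075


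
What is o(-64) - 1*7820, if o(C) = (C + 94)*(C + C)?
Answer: -11660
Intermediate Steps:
o(C) = 2*C*(94 + C) (o(C) = (94 + C)*(2*C) = 2*C*(94 + C))
o(-64) - 1*7820 = 2*(-64)*(94 - 64) - 1*7820 = 2*(-64)*30 - 7820 = -3840 - 7820 = -11660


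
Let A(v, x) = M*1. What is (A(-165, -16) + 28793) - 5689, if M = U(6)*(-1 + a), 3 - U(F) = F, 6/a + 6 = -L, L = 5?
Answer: 254195/11 ≈ 23109.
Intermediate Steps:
a = -6/11 (a = 6/(-6 - 1*5) = 6/(-6 - 5) = 6/(-11) = 6*(-1/11) = -6/11 ≈ -0.54545)
U(F) = 3 - F
M = 51/11 (M = (3 - 1*6)*(-1 - 6/11) = (3 - 6)*(-17/11) = -3*(-17/11) = 51/11 ≈ 4.6364)
A(v, x) = 51/11 (A(v, x) = (51/11)*1 = 51/11)
(A(-165, -16) + 28793) - 5689 = (51/11 + 28793) - 5689 = 316774/11 - 5689 = 254195/11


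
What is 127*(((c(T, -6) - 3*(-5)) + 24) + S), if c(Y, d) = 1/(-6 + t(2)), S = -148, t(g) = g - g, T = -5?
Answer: -83185/6 ≈ -13864.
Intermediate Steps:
t(g) = 0
c(Y, d) = -⅙ (c(Y, d) = 1/(-6 + 0) = 1/(-6) = -⅙)
127*(((c(T, -6) - 3*(-5)) + 24) + S) = 127*(((-⅙ - 3*(-5)) + 24) - 148) = 127*(((-⅙ + 15) + 24) - 148) = 127*((89/6 + 24) - 148) = 127*(233/6 - 148) = 127*(-655/6) = -83185/6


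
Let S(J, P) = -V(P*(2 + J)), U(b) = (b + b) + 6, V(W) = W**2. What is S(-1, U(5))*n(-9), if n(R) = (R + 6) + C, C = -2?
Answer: 1280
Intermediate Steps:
U(b) = 6 + 2*b (U(b) = 2*b + 6 = 6 + 2*b)
S(J, P) = -P**2*(2 + J)**2 (S(J, P) = -(P*(2 + J))**2 = -P**2*(2 + J)**2)
n(R) = 4 + R (n(R) = (R + 6) - 2 = (6 + R) - 2 = 4 + R)
S(-1, U(5))*n(-9) = (-(6 + 2*5)**2*(2 - 1)**2)*(4 - 9) = -1*(6 + 10)**2*1**2*(-5) = -1*16**2*1*(-5) = -1*256*1*(-5) = -256*(-5) = 1280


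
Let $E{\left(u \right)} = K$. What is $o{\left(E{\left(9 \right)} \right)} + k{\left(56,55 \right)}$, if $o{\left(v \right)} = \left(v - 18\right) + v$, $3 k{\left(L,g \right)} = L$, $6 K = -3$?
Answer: $- \frac{1}{3} \approx -0.33333$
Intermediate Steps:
$K = - \frac{1}{2}$ ($K = \frac{1}{6} \left(-3\right) = - \frac{1}{2} \approx -0.5$)
$E{\left(u \right)} = - \frac{1}{2}$
$k{\left(L,g \right)} = \frac{L}{3}$
$o{\left(v \right)} = -18 + 2 v$ ($o{\left(v \right)} = \left(-18 + v\right) + v = -18 + 2 v$)
$o{\left(E{\left(9 \right)} \right)} + k{\left(56,55 \right)} = \left(-18 + 2 \left(- \frac{1}{2}\right)\right) + \frac{1}{3} \cdot 56 = \left(-18 - 1\right) + \frac{56}{3} = -19 + \frac{56}{3} = - \frac{1}{3}$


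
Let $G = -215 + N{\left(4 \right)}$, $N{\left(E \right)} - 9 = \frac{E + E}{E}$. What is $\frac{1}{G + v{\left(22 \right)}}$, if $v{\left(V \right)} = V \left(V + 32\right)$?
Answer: $\frac{1}{984} \approx 0.0010163$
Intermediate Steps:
$N{\left(E \right)} = 11$ ($N{\left(E \right)} = 9 + \frac{E + E}{E} = 9 + \frac{2 E}{E} = 9 + 2 = 11$)
$G = -204$ ($G = -215 + 11 = -204$)
$v{\left(V \right)} = V \left(32 + V\right)$
$\frac{1}{G + v{\left(22 \right)}} = \frac{1}{-204 + 22 \left(32 + 22\right)} = \frac{1}{-204 + 22 \cdot 54} = \frac{1}{-204 + 1188} = \frac{1}{984}$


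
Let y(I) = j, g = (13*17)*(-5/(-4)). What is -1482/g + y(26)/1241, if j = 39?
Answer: -33093/6205 ≈ -5.3333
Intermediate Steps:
g = 1105/4 (g = 221*(-5*(-¼)) = 221*(5/4) = 1105/4 ≈ 276.25)
y(I) = 39
-1482/g + y(26)/1241 = -1482/1105/4 + 39/1241 = -1482*4/1105 + 39*(1/1241) = -456/85 + 39/1241 = -33093/6205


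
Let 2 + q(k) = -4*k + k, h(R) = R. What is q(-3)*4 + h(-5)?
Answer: 23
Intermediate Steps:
q(k) = -2 - 3*k (q(k) = -2 + (-4*k + k) = -2 - 3*k)
q(-3)*4 + h(-5) = (-2 - 3*(-3))*4 - 5 = (-2 + 9)*4 - 5 = 7*4 - 5 = 28 - 5 = 23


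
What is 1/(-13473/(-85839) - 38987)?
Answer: -28613/1115530540 ≈ -2.5650e-5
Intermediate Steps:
1/(-13473/(-85839) - 38987) = 1/(-13473*(-1/85839) - 38987) = 1/(4491/28613 - 38987) = 1/(-1115530540/28613) = -28613/1115530540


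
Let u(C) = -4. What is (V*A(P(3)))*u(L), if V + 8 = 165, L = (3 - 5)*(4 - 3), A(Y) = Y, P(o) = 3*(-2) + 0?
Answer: 3768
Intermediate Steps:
P(o) = -6 (P(o) = -6 + 0 = -6)
L = -2 (L = -2*1 = -2)
V = 157 (V = -8 + 165 = 157)
(V*A(P(3)))*u(L) = (157*(-6))*(-4) = -942*(-4) = 3768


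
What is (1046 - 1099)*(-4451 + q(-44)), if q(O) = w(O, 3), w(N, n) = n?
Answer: 235744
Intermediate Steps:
q(O) = 3
(1046 - 1099)*(-4451 + q(-44)) = (1046 - 1099)*(-4451 + 3) = -53*(-4448) = 235744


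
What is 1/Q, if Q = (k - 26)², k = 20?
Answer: 1/36 ≈ 0.027778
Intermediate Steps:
Q = 36 (Q = (20 - 26)² = (-6)² = 36)
1/Q = 1/36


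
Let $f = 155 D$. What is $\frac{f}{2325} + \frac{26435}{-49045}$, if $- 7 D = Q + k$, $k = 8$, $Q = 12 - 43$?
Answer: $- \frac{19384}{60585} \approx -0.31995$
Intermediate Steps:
$Q = -31$ ($Q = 12 - 43 = -31$)
$D = \frac{23}{7}$ ($D = - \frac{-31 + 8}{7} = \left(- \frac{1}{7}\right) \left(-23\right) = \frac{23}{7} \approx 3.2857$)
$f = \frac{3565}{7}$ ($f = 155 \cdot \frac{23}{7} = \frac{3565}{7} \approx 509.29$)
$\frac{f}{2325} + \frac{26435}{-49045} = \frac{3565}{7 \cdot 2325} + \frac{26435}{-49045} = \frac{3565}{7} \cdot \frac{1}{2325} + 26435 \left(- \frac{1}{49045}\right) = \frac{23}{105} - \frac{311}{577} = - \frac{19384}{60585}$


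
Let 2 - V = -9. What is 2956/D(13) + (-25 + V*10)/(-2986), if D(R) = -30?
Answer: -4414583/44790 ≈ -98.562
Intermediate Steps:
V = 11 (V = 2 - 1*(-9) = 2 + 9 = 11)
2956/D(13) + (-25 + V*10)/(-2986) = 2956/(-30) + (-25 + 11*10)/(-2986) = 2956*(-1/30) + (-25 + 110)*(-1/2986) = -1478/15 + 85*(-1/2986) = -1478/15 - 85/2986 = -4414583/44790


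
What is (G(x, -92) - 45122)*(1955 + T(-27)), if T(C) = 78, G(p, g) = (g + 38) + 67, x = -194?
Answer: -91706597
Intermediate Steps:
G(p, g) = 105 + g (G(p, g) = (38 + g) + 67 = 105 + g)
(G(x, -92) - 45122)*(1955 + T(-27)) = ((105 - 92) - 45122)*(1955 + 78) = (13 - 45122)*2033 = -45109*2033 = -91706597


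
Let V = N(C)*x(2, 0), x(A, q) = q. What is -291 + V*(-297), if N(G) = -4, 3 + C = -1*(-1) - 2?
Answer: -291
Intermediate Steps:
C = -4 (C = -3 + (-1*(-1) - 2) = -3 + (1 - 2) = -3 - 1 = -4)
V = 0 (V = -4*0 = 0)
-291 + V*(-297) = -291 + 0*(-297) = -291 + 0 = -291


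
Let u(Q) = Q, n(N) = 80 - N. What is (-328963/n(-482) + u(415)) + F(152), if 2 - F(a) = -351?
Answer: 102653/562 ≈ 182.66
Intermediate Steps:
F(a) = 353 (F(a) = 2 - 1*(-351) = 2 + 351 = 353)
(-328963/n(-482) + u(415)) + F(152) = (-328963/(80 - 1*(-482)) + 415) + 353 = (-328963/(80 + 482) + 415) + 353 = (-328963/562 + 415) + 353 = -95733/562 + 353 = 102653/562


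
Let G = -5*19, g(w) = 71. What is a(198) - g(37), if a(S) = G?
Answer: -166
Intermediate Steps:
G = -95
a(S) = -95
a(198) - g(37) = -95 - 1*71 = -95 - 71 = -166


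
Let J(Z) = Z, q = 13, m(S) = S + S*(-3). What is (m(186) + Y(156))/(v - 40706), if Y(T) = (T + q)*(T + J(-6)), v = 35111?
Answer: -8326/1865 ≈ -4.4643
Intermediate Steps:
m(S) = -2*S (m(S) = S - 3*S = -2*S)
Y(T) = (-6 + T)*(13 + T) (Y(T) = (T + 13)*(T - 6) = (13 + T)*(-6 + T) = (-6 + T)*(13 + T))
(m(186) + Y(156))/(v - 40706) = (-2*186 + (-78 + 156² + 7*156))/(35111 - 40706) = (-372 + (-78 + 24336 + 1092))/(-5595) = (-372 + 25350)*(-1/5595) = 24978*(-1/5595) = -8326/1865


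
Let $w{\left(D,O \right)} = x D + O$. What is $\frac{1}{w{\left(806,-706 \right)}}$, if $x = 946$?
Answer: $\frac{1}{761770} \approx 1.3127 \cdot 10^{-6}$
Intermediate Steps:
$w{\left(D,O \right)} = O + 946 D$ ($w{\left(D,O \right)} = 946 D + O = O + 946 D$)
$\frac{1}{w{\left(806,-706 \right)}} = \frac{1}{-706 + 946 \cdot 806} = \frac{1}{-706 + 762476} = \frac{1}{761770}$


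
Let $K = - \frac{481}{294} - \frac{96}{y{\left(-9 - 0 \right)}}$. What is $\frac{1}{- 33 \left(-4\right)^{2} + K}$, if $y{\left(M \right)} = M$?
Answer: $- \frac{98}{50859} \approx -0.0019269$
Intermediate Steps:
$K = \frac{885}{98}$ ($K = - \frac{481}{294} - \frac{96}{-9 - 0} = \left(-481\right) \frac{1}{294} - \frac{96}{-9 + 0} = - \frac{481}{294} - \frac{96}{-9} = - \frac{481}{294} - - \frac{32}{3} = - \frac{481}{294} + \frac{32}{3} = \frac{885}{98} \approx 9.0306$)
$\frac{1}{- 33 \left(-4\right)^{2} + K} = \frac{1}{- 33 \left(-4\right)^{2} + \frac{885}{98}} = \frac{1}{\left(-33\right) 16 + \frac{885}{98}} = \frac{1}{-528 + \frac{885}{98}} = \frac{1}{- \frac{50859}{98}} = - \frac{98}{50859}$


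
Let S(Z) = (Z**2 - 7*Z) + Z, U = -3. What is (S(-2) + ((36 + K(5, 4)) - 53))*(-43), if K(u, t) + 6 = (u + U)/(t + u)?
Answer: 2623/9 ≈ 291.44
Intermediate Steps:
S(Z) = Z**2 - 6*Z
K(u, t) = -6 + (-3 + u)/(t + u) (K(u, t) = -6 + (u - 3)/(t + u) = -6 + (-3 + u)/(t + u))
(S(-2) + ((36 + K(5, 4)) - 53))*(-43) = (-2*(-6 - 2) + ((36 + (-3 - 6*4 - 5*5)/(4 + 5)) - 53))*(-43) = (-2*(-8) + ((36 + (-3 - 24 - 25)/9) - 53))*(-43) = (16 + ((36 + (1/9)*(-52)) - 53))*(-43) = (16 + ((36 - 52/9) - 53))*(-43) = (16 + (272/9 - 53))*(-43) = (16 - 205/9)*(-43) = -61/9*(-43) = 2623/9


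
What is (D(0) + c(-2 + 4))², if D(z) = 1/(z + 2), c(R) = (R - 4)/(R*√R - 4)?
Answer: 11/4 + 3*√2/2 ≈ 4.8713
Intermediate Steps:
c(R) = (-4 + R)/(-4 + R^(3/2)) (c(R) = (-4 + R)/(R^(3/2) - 4) = (-4 + R)/(-4 + R^(3/2)))
D(z) = 1/(2 + z)
(D(0) + c(-2 + 4))² = (1/(2 + 0) + (-4 + (-2 + 4))/(-4 + (-2 + 4)^(3/2)))² = (1/2 + (-4 + 2)/(-4 + 2^(3/2)))² = (½ - 2/(-4 + 2*√2))²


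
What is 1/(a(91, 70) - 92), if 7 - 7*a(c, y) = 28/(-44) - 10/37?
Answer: -2849/258890 ≈ -0.011005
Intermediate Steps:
a(c, y) = 3218/2849 (a(c, y) = 1 - (28/(-44) - 10/37)/7 = 1 - (28*(-1/44) - 10*1/37)/7 = 1 - (-7/11 - 10/37)/7 = 1 - ⅐*(-369/407) = 1 + 369/2849 = 3218/2849)
1/(a(91, 70) - 92) = 1/(3218/2849 - 92) = 1/(-258890/2849) = -2849/258890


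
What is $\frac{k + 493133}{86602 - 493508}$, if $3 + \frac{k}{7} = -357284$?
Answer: $\frac{1003938}{203453} \approx 4.9345$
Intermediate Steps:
$k = -2501009$ ($k = -21 + 7 \left(-357284\right) = -21 - 2500988 = -2501009$)
$\frac{k + 493133}{86602 - 493508} = \frac{-2501009 + 493133}{86602 - 493508} = - \frac{2007876}{-406906} = \left(-2007876\right) \left(- \frac{1}{406906}\right) = \frac{1003938}{203453}$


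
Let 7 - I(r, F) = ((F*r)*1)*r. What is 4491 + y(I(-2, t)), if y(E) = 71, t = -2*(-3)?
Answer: 4562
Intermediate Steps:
t = 6
I(r, F) = 7 - F*r**2 (I(r, F) = 7 - (F*r)*1*r = 7 - F*r*r = 7 - F*r**2)
4491 + y(I(-2, t)) = 4491 + 71 = 4562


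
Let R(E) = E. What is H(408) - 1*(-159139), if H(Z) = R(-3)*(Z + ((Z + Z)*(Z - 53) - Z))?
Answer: -709901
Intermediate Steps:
H(Z) = -6*Z*(-53 + Z) (H(Z) = -3*(Z + ((Z + Z)*(Z - 53) - Z)) = -3*(Z + ((2*Z)*(-53 + Z) - Z)) = -3*(Z + (2*Z*(-53 + Z) - Z)) = -3*(Z + (-Z + 2*Z*(-53 + Z))) = -6*Z*(-53 + Z))
H(408) - 1*(-159139) = 6*408*(53 - 1*408) - 1*(-159139) = 6*408*(53 - 408) + 159139 = 6*408*(-355) + 159139 = -869040 + 159139 = -709901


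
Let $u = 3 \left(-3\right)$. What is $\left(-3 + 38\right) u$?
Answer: $-315$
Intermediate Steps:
$u = -9$
$\left(-3 + 38\right) u = \left(-3 + 38\right) \left(-9\right) = 35 \left(-9\right) = -315$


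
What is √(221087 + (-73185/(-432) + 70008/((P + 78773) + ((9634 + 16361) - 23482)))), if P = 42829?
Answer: √490803898154847155/1489380 ≈ 470.38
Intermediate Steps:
√(221087 + (-73185/(-432) + 70008/((P + 78773) + ((9634 + 16361) - 23482)))) = √(221087 + (-73185/(-432) + 70008/((42829 + 78773) + ((9634 + 16361) - 23482)))) = √(221087 + (-73185*(-1/432) + 70008/(121602 + (25995 - 23482)))) = √(221087 + (24395/144 + 70008/(121602 + 2513))) = √(221087 + (24395/144 + 70008/124115)) = √(221087 + 3037866577/17872560) = √(3954428539297/17872560) = √490803898154847155/1489380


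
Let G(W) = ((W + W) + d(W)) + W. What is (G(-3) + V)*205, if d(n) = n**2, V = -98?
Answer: -20090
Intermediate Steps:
G(W) = W**2 + 3*W (G(W) = ((W + W) + W**2) + W = (2*W + W**2) + W = (W**2 + 2*W) + W = W**2 + 3*W)
(G(-3) + V)*205 = (-3*(3 - 3) - 98)*205 = (-3*0 - 98)*205 = (0 - 98)*205 = -98*205 = -20090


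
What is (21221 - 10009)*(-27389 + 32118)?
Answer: 53021548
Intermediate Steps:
(21221 - 10009)*(-27389 + 32118) = 11212*4729 = 53021548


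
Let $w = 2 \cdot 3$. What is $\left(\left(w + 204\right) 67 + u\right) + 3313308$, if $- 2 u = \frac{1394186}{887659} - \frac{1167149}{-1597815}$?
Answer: $\frac{9438536094631976479}{2836629730170} \approx 3.3274 \cdot 10^{6}$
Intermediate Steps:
$w = 6$
$u = - \frac{3263681617781}{2836629730170}$ ($u = - \frac{\frac{1394186}{887659} - \frac{1167149}{-1597815}}{2} = - \frac{1394186 \cdot \frac{1}{887659} - - \frac{1167149}{1597815}}{2} = - \frac{\frac{1394186}{887659} + \frac{1167149}{1597815}}{2} = \left(- \frac{1}{2}\right) \frac{3263681617781}{1418314865085} = - \frac{3263681617781}{2836629730170} \approx -1.1505$)
$\left(\left(w + 204\right) 67 + u\right) + 3313308 = \left(\left(6 + 204\right) 67 - \frac{3263681617781}{2836629730170}\right) + 3313308 = \left(210 \cdot 67 - \frac{3263681617781}{2836629730170}\right) + 3313308 = \left(14070 - \frac{3263681617781}{2836629730170}\right) + 3313308 = \frac{39908116621874119}{2836629730170} + 3313308 = \frac{9438536094631976479}{2836629730170}$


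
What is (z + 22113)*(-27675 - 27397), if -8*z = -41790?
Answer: -1505489496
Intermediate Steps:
z = 20895/4 (z = -1/8*(-41790) = 20895/4 ≈ 5223.8)
(z + 22113)*(-27675 - 27397) = (20895/4 + 22113)*(-27675 - 27397) = (109347/4)*(-55072) = -1505489496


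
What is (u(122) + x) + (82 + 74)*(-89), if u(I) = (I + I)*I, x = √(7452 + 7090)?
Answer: 15884 + √14542 ≈ 16005.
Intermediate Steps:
x = √14542 ≈ 120.59
u(I) = 2*I² (u(I) = (2*I)*I = 2*I²)
(u(122) + x) + (82 + 74)*(-89) = (2*122² + √14542) + (82 + 74)*(-89) = (2*14884 + √14542) + 156*(-89) = (29768 + √14542) - 13884 = 15884 + √14542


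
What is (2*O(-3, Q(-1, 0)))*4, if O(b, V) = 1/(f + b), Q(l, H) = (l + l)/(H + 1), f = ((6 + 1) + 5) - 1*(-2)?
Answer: 8/11 ≈ 0.72727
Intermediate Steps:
f = 14 (f = (7 + 5) + 2 = 12 + 2 = 14)
Q(l, H) = 2*l/(1 + H) (Q(l, H) = (2*l)/(1 + H) = 2*l/(1 + H))
O(b, V) = 1/(14 + b)
(2*O(-3, Q(-1, 0)))*4 = (2/(14 - 3))*4 = (2/11)*4 = 8/11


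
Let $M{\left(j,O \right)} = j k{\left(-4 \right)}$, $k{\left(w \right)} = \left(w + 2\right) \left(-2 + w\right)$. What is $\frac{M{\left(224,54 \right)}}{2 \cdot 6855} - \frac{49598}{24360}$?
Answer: $- \frac{2048363}{1113252} \approx -1.84$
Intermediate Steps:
$k{\left(w \right)} = \left(-2 + w\right) \left(2 + w\right)$ ($k{\left(w \right)} = \left(2 + w\right) \left(-2 + w\right) = \left(-2 + w\right) \left(2 + w\right)$)
$M{\left(j,O \right)} = 12 j$ ($M{\left(j,O \right)} = j \left(-4 + \left(-4\right)^{2}\right) = j \left(-4 + 16\right) = j 12 = 12 j$)
$\frac{M{\left(224,54 \right)}}{2 \cdot 6855} - \frac{49598}{24360} = \frac{12 \cdot 224}{2 \cdot 6855} - \frac{49598}{24360} = \frac{2688}{13710} - \frac{24799}{12180} = 2688 \cdot \frac{1}{13710} - \frac{24799}{12180} = \frac{448}{2285} - \frac{24799}{12180} = - \frac{2048363}{1113252}$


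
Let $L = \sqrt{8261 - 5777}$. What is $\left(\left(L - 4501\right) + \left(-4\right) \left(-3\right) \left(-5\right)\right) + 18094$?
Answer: $13533 + 6 \sqrt{69} \approx 13583.0$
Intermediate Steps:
$L = 6 \sqrt{69}$ ($L = \sqrt{2484} = 6 \sqrt{69} \approx 49.84$)
$\left(\left(L - 4501\right) + \left(-4\right) \left(-3\right) \left(-5\right)\right) + 18094 = \left(\left(6 \sqrt{69} - 4501\right) + \left(-4\right) \left(-3\right) \left(-5\right)\right) + 18094 = \left(\left(-4501 + 6 \sqrt{69}\right) + 12 \left(-5\right)\right) + 18094 = \left(\left(-4501 + 6 \sqrt{69}\right) - 60\right) + 18094 = \left(-4561 + 6 \sqrt{69}\right) + 18094 = 13533 + 6 \sqrt{69}$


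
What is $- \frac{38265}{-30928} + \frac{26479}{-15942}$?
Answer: $- \frac{104460941}{246527088} \approx -0.42373$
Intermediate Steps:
$- \frac{38265}{-30928} + \frac{26479}{-15942} = \left(-38265\right) \left(- \frac{1}{30928}\right) + 26479 \left(- \frac{1}{15942}\right) = \frac{38265}{30928} - \frac{26479}{15942} = - \frac{104460941}{246527088}$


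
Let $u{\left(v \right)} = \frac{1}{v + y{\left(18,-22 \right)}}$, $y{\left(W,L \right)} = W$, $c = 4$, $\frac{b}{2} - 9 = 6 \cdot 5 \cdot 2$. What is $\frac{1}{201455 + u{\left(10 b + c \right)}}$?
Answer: $\frac{1402}{282439911} \approx 4.9639 \cdot 10^{-6}$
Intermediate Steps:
$b = 138$ ($b = 18 + 2 \cdot 6 \cdot 5 \cdot 2 = 18 + 2 \cdot 30 \cdot 2 = 18 + 2 \cdot 60 = 18 + 120 = 138$)
$u{\left(v \right)} = \frac{1}{18 + v}$ ($u{\left(v \right)} = \frac{1}{v + 18} = \frac{1}{18 + v}$)
$\frac{1}{201455 + u{\left(10 b + c \right)}} = \frac{1}{201455 + \frac{1}{18 + \left(10 \cdot 138 + 4\right)}} = \frac{1}{201455 + \frac{1}{18 + \left(1380 + 4\right)}} = \frac{1}{201455 + \frac{1}{18 + 1384}} = \frac{1}{201455 + \frac{1}{1402}} = \frac{1}{\frac{282439911}{1402}} = \frac{1402}{282439911}$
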